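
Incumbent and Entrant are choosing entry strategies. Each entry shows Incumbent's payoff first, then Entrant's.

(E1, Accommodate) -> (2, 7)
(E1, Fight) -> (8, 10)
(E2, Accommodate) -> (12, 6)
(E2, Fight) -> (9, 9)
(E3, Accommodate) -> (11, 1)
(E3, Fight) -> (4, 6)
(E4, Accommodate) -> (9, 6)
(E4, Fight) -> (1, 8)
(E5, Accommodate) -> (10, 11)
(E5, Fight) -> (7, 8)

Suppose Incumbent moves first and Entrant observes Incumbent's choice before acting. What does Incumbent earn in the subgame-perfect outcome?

10

Work backward from Entrant's decision.
- E1: BR = Fight, leader payoff 8.
- E2: BR = Fight, leader payoff 9.
- E3: BR = Fight, leader payoff 4.
- E4: BR = Fight, leader payoff 1.
- E5: BR = Accommodate, leader payoff 10.
Maximizing over 8, 9, 4, 1, 10, Incumbent chooses E5. Subgame-perfect outcome: (E5, Accommodate) with payoffs (10, 11).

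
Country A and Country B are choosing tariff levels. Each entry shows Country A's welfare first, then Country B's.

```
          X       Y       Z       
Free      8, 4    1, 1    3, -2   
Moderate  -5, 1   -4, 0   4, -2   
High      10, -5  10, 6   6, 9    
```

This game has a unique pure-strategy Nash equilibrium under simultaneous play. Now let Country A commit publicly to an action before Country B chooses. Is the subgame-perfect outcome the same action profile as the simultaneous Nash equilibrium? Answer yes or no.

no

Work backward from Country B's decision.
- Free: Country B compares 4, 1, -2 and picks X; Country A would get 8.
- Moderate: Country B compares 1, 0, -2 and picks X; Country A would get -5.
- High: Country B compares -5, 6, 9 and picks Z; Country A would get 6.
Among 8, -5, 6, the best is 8 at Free. Subgame-perfect outcome: (Free, X) with payoffs (8, 4).
Now find the simultaneous Nash equilibrium.
Country A's best replies: X→High; Y→High; Z→High.
Country B's best replies: Free→X; Moderate→X; High→Z.
The unique mutual best reply is (High, Z), giving (6, 9).
Sequential outcome (Free, X) differs from the Nash profile (High, Z).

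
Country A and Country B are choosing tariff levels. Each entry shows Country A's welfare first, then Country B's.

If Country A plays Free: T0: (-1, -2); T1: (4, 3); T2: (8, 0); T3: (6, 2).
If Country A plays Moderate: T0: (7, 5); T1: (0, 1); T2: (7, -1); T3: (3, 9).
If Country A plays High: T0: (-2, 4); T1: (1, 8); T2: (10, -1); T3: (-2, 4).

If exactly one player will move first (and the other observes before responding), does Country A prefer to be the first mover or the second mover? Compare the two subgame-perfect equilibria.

second

If Country A leads: Country B's best replies are Free→T1, Moderate→T3, High→T1; Country A's induced payoffs 4, 3, 1; outcome (Free, T1), payoffs (4, 3).
If Country B leads: Country A's best replies are T0→Moderate, T1→Free, T2→High, T3→Free; Country B's induced payoffs 5, 3, -1, 2; outcome (Moderate, T0), payoffs (7, 5).
Country A gets 4 moving first and 7 moving second, so Country A prefers to move second.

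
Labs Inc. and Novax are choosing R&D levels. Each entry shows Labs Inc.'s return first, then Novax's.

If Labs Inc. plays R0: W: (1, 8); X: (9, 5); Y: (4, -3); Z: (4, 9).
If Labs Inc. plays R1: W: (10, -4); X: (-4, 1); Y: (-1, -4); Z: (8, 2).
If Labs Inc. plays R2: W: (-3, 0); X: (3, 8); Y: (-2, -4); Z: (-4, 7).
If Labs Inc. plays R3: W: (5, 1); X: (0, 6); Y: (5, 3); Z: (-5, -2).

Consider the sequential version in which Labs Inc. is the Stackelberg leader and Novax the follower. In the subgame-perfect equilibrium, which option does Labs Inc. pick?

Solve by backward induction (Labs Inc. leads).
- R0: Novax compares 8, 5, -3, 9 and picks Z; Labs Inc. would get 4.
- R1: Novax compares -4, 1, -4, 2 and picks Z; Labs Inc. would get 8.
- R2: Novax compares 0, 8, -4, 7 and picks X; Labs Inc. would get 3.
- R3: Novax compares 1, 6, 3, -2 and picks X; Labs Inc. would get 0.
Among 4, 8, 3, 0, the best is 8 at R1. Subgame-perfect outcome: (R1, Z) with payoffs (8, 2).

R1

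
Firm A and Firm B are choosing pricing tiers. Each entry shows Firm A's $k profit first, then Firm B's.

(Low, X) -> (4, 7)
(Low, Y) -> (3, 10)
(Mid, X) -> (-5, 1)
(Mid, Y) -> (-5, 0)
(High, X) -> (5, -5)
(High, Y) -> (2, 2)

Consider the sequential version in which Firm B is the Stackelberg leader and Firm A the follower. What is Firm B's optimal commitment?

Y

Backward induction with Firm B moving first.
- X: Firm A compares 4, -5, 5 and picks High; Firm B would get -5.
- Y: Firm A compares 3, -5, 2 and picks Low; Firm B would get 10.
Maximizing over -5, 10, Firm B chooses Y. Subgame-perfect outcome: (Low, Y) with payoffs (3, 10).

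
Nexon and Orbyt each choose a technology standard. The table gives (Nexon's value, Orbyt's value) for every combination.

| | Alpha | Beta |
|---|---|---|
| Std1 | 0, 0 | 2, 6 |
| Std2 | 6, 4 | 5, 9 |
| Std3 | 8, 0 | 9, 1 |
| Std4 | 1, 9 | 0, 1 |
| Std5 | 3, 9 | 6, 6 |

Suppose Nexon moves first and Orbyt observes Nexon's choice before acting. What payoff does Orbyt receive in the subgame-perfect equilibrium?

1

Work backward from Orbyt's decision.
- Std1: Orbyt compares 0, 6 and picks Beta; Nexon would get 2.
- Std2: Orbyt compares 4, 9 and picks Beta; Nexon would get 5.
- Std3: Orbyt compares 0, 1 and picks Beta; Nexon would get 9.
- Std4: Orbyt compares 9, 1 and picks Alpha; Nexon would get 1.
- Std5: Orbyt compares 9, 6 and picks Alpha; Nexon would get 3.
Among 2, 5, 9, 1, 3, the best is 9 at Std3. Subgame-perfect outcome: (Std3, Beta) with payoffs (9, 1).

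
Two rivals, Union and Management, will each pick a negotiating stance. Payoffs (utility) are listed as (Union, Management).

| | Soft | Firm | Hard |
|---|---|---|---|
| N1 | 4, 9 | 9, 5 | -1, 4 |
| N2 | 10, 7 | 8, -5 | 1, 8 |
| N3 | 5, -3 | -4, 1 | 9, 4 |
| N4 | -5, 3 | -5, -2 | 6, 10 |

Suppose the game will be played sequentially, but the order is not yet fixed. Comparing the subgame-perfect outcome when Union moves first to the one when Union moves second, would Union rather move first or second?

If Union leads: Management's best replies are N1→Soft, N2→Hard, N3→Hard, N4→Hard; Union's induced payoffs 4, 1, 9, 6; outcome (N3, Hard), payoffs (9, 4).
If Management leads: Union's best replies are Soft→N2, Firm→N1, Hard→N3; Management's induced payoffs 7, 5, 4; outcome (N2, Soft), payoffs (10, 7).
Union gets 9 moving first and 10 moving second, so Union prefers to move second.

second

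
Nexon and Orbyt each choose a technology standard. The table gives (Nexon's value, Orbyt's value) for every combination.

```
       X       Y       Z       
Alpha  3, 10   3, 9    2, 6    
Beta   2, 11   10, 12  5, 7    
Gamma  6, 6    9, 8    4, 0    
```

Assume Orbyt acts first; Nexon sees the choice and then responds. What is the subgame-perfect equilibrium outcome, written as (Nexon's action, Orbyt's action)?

(Beta, Y)

Solve by backward induction (Orbyt leads).
- X: Nexon compares 3, 2, 6 and picks Gamma; Orbyt would get 6.
- Y: Nexon compares 3, 10, 9 and picks Beta; Orbyt would get 12.
- Z: Nexon compares 2, 5, 4 and picks Beta; Orbyt would get 7.
Orbyt's induced payoffs are 6, 12, 7, so Orbyt commits to Y. Subgame-perfect outcome: (Beta, Y) with payoffs (10, 12).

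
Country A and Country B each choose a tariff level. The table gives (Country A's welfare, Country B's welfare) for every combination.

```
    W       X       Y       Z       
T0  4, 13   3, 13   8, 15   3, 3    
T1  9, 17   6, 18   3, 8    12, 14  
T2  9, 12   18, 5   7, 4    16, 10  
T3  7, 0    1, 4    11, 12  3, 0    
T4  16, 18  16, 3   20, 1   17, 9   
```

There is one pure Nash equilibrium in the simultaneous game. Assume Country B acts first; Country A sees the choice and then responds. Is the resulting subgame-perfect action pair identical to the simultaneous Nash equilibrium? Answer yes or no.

yes

Backward induction with Country B moving first.
- W: Country A compares 4, 9, 9, 7, 16 and picks T4; Country B would get 18.
- X: Country A compares 3, 6, 18, 1, 16 and picks T2; Country B would get 5.
- Y: Country A compares 8, 3, 7, 11, 20 and picks T4; Country B would get 1.
- Z: Country A compares 3, 12, 16, 3, 17 and picks T4; Country B would get 9.
Country B's induced payoffs are 18, 5, 1, 9, so Country B commits to W. Subgame-perfect outcome: (T4, W) with payoffs (16, 18).
For the simultaneous game, intersect best replies.
Country A's best replies: W→T4; X→T2; Y→T4; Z→T4.
Country B's best replies: T0→Y; T1→X; T2→W; T3→Y; T4→W.
The unique mutual best reply is (T4, W), giving (16, 18).
Sequential outcome (T4, W) coincides with the Nash profile (T4, W).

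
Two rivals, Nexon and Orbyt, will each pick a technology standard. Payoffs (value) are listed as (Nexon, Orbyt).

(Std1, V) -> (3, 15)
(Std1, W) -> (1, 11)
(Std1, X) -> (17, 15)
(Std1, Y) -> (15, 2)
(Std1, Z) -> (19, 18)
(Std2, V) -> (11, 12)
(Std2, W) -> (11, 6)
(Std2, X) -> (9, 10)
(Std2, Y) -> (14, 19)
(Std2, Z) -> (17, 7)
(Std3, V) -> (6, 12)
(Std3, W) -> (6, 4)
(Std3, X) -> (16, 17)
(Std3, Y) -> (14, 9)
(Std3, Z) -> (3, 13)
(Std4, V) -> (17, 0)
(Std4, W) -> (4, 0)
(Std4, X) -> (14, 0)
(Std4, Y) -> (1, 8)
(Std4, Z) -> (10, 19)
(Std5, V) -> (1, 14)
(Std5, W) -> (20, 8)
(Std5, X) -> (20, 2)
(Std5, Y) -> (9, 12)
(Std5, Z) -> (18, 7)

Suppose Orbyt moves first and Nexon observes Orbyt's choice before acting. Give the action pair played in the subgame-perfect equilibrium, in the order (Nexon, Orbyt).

(Std1, Z)

Backward induction with Orbyt moving first.
- V → Nexon plays Std4 (best of 3, 11, 6, 17, 1); Orbyt gets 0.
- W → Nexon plays Std5 (best of 1, 11, 6, 4, 20); Orbyt gets 8.
- X → Nexon plays Std5 (best of 17, 9, 16, 14, 20); Orbyt gets 2.
- Y → Nexon plays Std1 (best of 15, 14, 14, 1, 9); Orbyt gets 2.
- Z → Nexon plays Std1 (best of 19, 17, 3, 10, 18); Orbyt gets 18.
Orbyt's induced payoffs are 0, 8, 2, 2, 18, so Orbyt commits to Z. Subgame-perfect outcome: (Std1, Z) with payoffs (19, 18).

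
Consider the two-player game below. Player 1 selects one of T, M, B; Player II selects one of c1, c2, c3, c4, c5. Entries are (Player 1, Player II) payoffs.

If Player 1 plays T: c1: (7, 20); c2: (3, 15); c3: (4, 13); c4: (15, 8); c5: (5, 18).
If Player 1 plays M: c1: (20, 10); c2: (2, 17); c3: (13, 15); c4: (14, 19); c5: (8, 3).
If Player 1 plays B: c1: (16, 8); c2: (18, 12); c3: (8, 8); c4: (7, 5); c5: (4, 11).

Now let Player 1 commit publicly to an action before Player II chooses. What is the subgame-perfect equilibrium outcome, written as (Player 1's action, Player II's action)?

(B, c2)

Work backward from Player II's decision.
- T: BR = c1, leader payoff 7.
- M: BR = c4, leader payoff 14.
- B: BR = c2, leader payoff 18.
Player 1's induced payoffs are 7, 14, 18, so Player 1 commits to B. Subgame-perfect outcome: (B, c2) with payoffs (18, 12).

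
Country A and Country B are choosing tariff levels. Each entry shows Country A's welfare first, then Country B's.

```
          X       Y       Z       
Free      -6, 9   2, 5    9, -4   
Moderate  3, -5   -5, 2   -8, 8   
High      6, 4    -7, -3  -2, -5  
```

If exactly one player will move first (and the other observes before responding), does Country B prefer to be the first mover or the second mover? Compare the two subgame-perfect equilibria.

If Country A leads: Country B's best replies are Free→X, Moderate→Z, High→X; Country A's induced payoffs -6, -8, 6; outcome (High, X), payoffs (6, 4).
If Country B leads: Country A's best replies are X→High, Y→Free, Z→Free; Country B's induced payoffs 4, 5, -4; outcome (Free, Y), payoffs (2, 5).
Country B gets 5 moving first and 4 moving second, so Country B prefers to move first.

first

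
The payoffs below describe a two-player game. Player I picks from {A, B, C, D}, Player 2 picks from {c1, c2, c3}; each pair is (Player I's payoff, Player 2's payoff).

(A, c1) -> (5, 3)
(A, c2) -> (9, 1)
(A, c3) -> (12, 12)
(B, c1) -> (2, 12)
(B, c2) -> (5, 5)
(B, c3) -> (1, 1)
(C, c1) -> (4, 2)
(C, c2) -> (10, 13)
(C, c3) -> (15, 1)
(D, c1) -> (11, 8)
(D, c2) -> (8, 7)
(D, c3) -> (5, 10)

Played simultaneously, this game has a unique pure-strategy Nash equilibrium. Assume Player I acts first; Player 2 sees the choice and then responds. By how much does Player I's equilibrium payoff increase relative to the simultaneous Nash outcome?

2

Work backward from Player 2's decision.
- A: Player 2 compares 3, 1, 12 and picks c3; Player I would get 12.
- B: Player 2 compares 12, 5, 1 and picks c1; Player I would get 2.
- C: Player 2 compares 2, 13, 1 and picks c2; Player I would get 10.
- D: Player 2 compares 8, 7, 10 and picks c3; Player I would get 5.
Among 12, 2, 10, 5, the best is 12 at A. Subgame-perfect outcome: (A, c3) with payoffs (12, 12).
Now find the simultaneous Nash equilibrium.
Player I's best replies: c1→D; c2→C; c3→C.
Player 2's best replies: A→c3; B→c1; C→c2; D→c3.
Only (C, c2) has each player best-responding; Nash payoffs (10, 13).
Player I's commitment gain: 12 − 10 = 2.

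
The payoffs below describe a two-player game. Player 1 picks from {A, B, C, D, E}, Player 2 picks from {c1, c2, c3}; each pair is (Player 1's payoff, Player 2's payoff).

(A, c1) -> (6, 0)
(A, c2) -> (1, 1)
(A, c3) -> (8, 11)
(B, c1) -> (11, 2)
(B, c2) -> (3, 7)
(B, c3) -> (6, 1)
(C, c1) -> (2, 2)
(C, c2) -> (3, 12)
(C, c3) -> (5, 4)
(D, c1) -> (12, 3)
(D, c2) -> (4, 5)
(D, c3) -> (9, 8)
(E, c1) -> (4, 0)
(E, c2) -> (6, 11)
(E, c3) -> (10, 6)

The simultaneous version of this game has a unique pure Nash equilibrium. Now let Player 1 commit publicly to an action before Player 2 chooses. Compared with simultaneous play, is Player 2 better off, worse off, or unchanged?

worse off

Player 2 best-responds to each possible Player 1 move:
- A: Player 2 compares 0, 1, 11 and picks c3; Player 1 would get 8.
- B: Player 2 compares 2, 7, 1 and picks c2; Player 1 would get 3.
- C: Player 2 compares 2, 12, 4 and picks c2; Player 1 would get 3.
- D: Player 2 compares 3, 5, 8 and picks c3; Player 1 would get 9.
- E: Player 2 compares 0, 11, 6 and picks c2; Player 1 would get 6.
Among 8, 3, 3, 9, 6, the best is 9 at D. Subgame-perfect outcome: (D, c3) with payoffs (9, 8).
Under simultaneous play:
Player 1's best replies: c1→D; c2→E; c3→E.
Player 2's best replies: A→c3; B→c2; C→c2; D→c3; E→c2.
Only (E, c2) has each player best-responding; Nash payoffs (6, 11).
Player 2 earns 8 sequentially versus 11 at the Nash outcome: worse off.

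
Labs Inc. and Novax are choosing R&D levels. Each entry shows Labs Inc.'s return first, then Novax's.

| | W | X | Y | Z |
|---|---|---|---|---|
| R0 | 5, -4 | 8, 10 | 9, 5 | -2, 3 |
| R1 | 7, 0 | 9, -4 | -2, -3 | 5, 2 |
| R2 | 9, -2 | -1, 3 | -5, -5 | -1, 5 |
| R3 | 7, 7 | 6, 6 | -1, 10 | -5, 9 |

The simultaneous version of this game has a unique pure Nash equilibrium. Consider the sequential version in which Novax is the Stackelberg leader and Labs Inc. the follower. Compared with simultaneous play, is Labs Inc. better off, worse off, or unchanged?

Backward induction with Novax moving first.
- W: BR = R2, leader payoff -2.
- X: BR = R1, leader payoff -4.
- Y: BR = R0, leader payoff 5.
- Z: BR = R1, leader payoff 2.
Maximizing over -2, -4, 5, 2, Novax chooses Y. Subgame-perfect outcome: (R0, Y) with payoffs (9, 5).
For the simultaneous game, intersect best replies.
Labs Inc.'s best replies: W→R2; X→R1; Y→R0; Z→R1.
Novax's best replies: R0→X; R1→Z; R2→Z; R3→Y.
The unique mutual best reply is (R1, Z), giving (5, 2).
Labs Inc. earns 9 sequentially versus 5 at the Nash outcome: better off.

better off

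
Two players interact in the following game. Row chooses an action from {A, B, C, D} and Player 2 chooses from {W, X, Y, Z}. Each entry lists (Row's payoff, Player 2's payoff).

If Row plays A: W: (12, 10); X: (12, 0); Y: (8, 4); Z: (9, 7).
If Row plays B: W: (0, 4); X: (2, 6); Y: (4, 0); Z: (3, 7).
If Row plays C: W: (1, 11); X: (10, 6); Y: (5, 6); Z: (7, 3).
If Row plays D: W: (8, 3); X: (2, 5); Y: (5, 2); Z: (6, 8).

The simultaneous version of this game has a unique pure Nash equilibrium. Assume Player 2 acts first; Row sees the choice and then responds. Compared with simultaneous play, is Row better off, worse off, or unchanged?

unchanged

Row best-responds to each possible Player 2 move:
- W: Row compares 12, 0, 1, 8 and picks A; Player 2 would get 10.
- X: Row compares 12, 2, 10, 2 and picks A; Player 2 would get 0.
- Y: Row compares 8, 4, 5, 5 and picks A; Player 2 would get 4.
- Z: Row compares 9, 3, 7, 6 and picks A; Player 2 would get 7.
Maximizing over 10, 0, 4, 7, Player 2 chooses W. Subgame-perfect outcome: (A, W) with payoffs (12, 10).
Under simultaneous play:
Row's best replies: W→A; X→A; Y→A; Z→A.
Player 2's best replies: A→W; B→Z; C→W; D→Z.
The unique mutual best reply is (A, W), giving (12, 10).
Row earns 12 sequentially versus 12 at the Nash outcome: unchanged.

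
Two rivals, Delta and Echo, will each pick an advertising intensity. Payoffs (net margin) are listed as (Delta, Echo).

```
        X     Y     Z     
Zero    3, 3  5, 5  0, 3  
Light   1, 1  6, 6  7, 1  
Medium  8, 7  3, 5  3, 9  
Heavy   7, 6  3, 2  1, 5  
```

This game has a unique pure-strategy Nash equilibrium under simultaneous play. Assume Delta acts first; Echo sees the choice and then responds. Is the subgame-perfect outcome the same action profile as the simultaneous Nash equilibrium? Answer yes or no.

Work backward from Echo's decision.
- Zero: Echo compares 3, 5, 3 and picks Y; Delta would get 5.
- Light: Echo compares 1, 6, 1 and picks Y; Delta would get 6.
- Medium: Echo compares 7, 5, 9 and picks Z; Delta would get 3.
- Heavy: Echo compares 6, 2, 5 and picks X; Delta would get 7.
Delta's induced payoffs are 5, 6, 3, 7, so Delta commits to Heavy. Subgame-perfect outcome: (Heavy, X) with payoffs (7, 6).
Now find the simultaneous Nash equilibrium.
Delta's best replies: X→Medium; Y→Light; Z→Light.
Echo's best replies: Zero→Y; Light→Y; Medium→Z; Heavy→X.
The unique mutual best reply is (Light, Y), giving (6, 6).
Sequential outcome (Heavy, X) differs from the Nash profile (Light, Y).

no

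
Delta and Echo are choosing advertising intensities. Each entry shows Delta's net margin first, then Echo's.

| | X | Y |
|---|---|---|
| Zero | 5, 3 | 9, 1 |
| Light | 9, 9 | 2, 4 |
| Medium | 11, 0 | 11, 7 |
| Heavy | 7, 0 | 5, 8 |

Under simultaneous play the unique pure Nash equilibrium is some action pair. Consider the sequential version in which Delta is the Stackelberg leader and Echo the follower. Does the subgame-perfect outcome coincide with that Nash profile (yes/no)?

yes

Echo best-responds to each possible Delta move:
- Zero: Echo compares 3, 1 and picks X; Delta would get 5.
- Light: Echo compares 9, 4 and picks X; Delta would get 9.
- Medium: Echo compares 0, 7 and picks Y; Delta would get 11.
- Heavy: Echo compares 0, 8 and picks Y; Delta would get 5.
Among 5, 9, 11, 5, the best is 11 at Medium. Subgame-perfect outcome: (Medium, Y) with payoffs (11, 7).
For the simultaneous game, intersect best replies.
Delta's best replies: X→Medium; Y→Medium.
Echo's best replies: Zero→X; Light→X; Medium→Y; Heavy→Y.
The unique mutual best reply is (Medium, Y), giving (11, 7).
Sequential outcome (Medium, Y) coincides with the Nash profile (Medium, Y).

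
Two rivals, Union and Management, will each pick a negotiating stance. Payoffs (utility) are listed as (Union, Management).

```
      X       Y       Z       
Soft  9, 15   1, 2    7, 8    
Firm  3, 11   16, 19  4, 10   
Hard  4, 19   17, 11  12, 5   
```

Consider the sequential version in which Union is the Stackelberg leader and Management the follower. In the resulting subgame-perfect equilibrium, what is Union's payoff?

16

Backward induction with Union moving first.
- Soft → Management plays X (best of 15, 2, 8); Union gets 9.
- Firm → Management plays Y (best of 11, 19, 10); Union gets 16.
- Hard → Management plays X (best of 19, 11, 5); Union gets 4.
Maximizing over 9, 16, 4, Union chooses Firm. Subgame-perfect outcome: (Firm, Y) with payoffs (16, 19).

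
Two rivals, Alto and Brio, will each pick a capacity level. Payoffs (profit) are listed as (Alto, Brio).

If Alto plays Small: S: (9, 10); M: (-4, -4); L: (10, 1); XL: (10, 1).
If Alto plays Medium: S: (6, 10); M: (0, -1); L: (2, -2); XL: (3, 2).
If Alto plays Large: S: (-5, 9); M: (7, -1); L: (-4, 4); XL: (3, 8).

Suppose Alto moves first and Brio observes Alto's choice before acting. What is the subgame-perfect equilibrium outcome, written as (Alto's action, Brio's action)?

(Small, S)

Brio best-responds to each possible Alto move:
- Small: BR = S, leader payoff 9.
- Medium: BR = S, leader payoff 6.
- Large: BR = S, leader payoff -5.
Alto's induced payoffs are 9, 6, -5, so Alto commits to Small. Subgame-perfect outcome: (Small, S) with payoffs (9, 10).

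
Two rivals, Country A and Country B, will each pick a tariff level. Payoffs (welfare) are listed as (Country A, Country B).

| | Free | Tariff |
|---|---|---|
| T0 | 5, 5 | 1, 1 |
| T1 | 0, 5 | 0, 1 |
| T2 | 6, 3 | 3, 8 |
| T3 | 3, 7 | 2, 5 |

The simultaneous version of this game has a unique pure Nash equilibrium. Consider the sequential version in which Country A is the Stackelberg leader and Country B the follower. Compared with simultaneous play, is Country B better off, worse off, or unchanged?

Country B best-responds to each possible Country A move:
- T0 → Country B plays Free (best of 5, 1); Country A gets 5.
- T1 → Country B plays Free (best of 5, 1); Country A gets 0.
- T2 → Country B plays Tariff (best of 3, 8); Country A gets 3.
- T3 → Country B plays Free (best of 7, 5); Country A gets 3.
Maximizing over 5, 0, 3, 3, Country A chooses T0. Subgame-perfect outcome: (T0, Free) with payoffs (5, 5).
Now find the simultaneous Nash equilibrium.
Country A's best replies: Free→T2; Tariff→T2.
Country B's best replies: T0→Free; T1→Free; T2→Tariff; T3→Free.
Only (T2, Tariff) has each player best-responding; Nash payoffs (3, 8).
Country B earns 5 sequentially versus 8 at the Nash outcome: worse off.

worse off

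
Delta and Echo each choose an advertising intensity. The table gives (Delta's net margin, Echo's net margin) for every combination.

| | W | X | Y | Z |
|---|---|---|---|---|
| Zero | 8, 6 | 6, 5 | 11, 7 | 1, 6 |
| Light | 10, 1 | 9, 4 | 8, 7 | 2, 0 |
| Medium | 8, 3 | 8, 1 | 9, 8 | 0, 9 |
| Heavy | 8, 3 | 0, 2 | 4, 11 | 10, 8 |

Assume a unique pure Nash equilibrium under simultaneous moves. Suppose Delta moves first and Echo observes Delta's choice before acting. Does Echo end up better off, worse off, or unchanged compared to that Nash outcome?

unchanged

Backward induction with Delta moving first.
- Zero: Echo compares 6, 5, 7, 6 and picks Y; Delta would get 11.
- Light: Echo compares 1, 4, 7, 0 and picks Y; Delta would get 8.
- Medium: Echo compares 3, 1, 8, 9 and picks Z; Delta would get 0.
- Heavy: Echo compares 3, 2, 11, 8 and picks Y; Delta would get 4.
Among 11, 8, 0, 4, the best is 11 at Zero. Subgame-perfect outcome: (Zero, Y) with payoffs (11, 7).
Under simultaneous play:
Delta's best replies: W→Light; X→Light; Y→Zero; Z→Heavy.
Echo's best replies: Zero→Y; Light→Y; Medium→Z; Heavy→Y.
The unique mutual best reply is (Zero, Y), giving (11, 7).
Echo earns 7 sequentially versus 7 at the Nash outcome: unchanged.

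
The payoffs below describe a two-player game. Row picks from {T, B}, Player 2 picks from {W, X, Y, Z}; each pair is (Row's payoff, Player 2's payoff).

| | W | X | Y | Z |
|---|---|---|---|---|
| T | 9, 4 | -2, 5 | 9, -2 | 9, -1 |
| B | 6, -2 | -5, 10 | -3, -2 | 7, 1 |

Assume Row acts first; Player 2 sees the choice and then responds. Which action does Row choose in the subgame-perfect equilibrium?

T

Backward induction with Row moving first.
- T → Player 2 plays X (best of 4, 5, -2, -1); Row gets -2.
- B → Player 2 plays X (best of -2, 10, -2, 1); Row gets -5.
Among -2, -5, the best is -2 at T. Subgame-perfect outcome: (T, X) with payoffs (-2, 5).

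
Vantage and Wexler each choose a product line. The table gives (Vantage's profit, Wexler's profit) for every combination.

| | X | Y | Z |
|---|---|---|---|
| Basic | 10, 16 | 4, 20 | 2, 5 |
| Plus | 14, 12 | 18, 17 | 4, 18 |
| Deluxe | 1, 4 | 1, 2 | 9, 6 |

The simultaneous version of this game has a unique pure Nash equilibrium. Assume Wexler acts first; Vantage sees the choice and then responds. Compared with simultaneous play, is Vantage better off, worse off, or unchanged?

better off

Work backward from Vantage's decision.
- X: BR = Plus, leader payoff 12.
- Y: BR = Plus, leader payoff 17.
- Z: BR = Deluxe, leader payoff 6.
Wexler's induced payoffs are 12, 17, 6, so Wexler commits to Y. Subgame-perfect outcome: (Plus, Y) with payoffs (18, 17).
Under simultaneous play:
Vantage's best replies: X→Plus; Y→Plus; Z→Deluxe.
Wexler's best replies: Basic→Y; Plus→Z; Deluxe→Z.
Only (Deluxe, Z) has each player best-responding; Nash payoffs (9, 6).
Vantage earns 18 sequentially versus 9 at the Nash outcome: better off.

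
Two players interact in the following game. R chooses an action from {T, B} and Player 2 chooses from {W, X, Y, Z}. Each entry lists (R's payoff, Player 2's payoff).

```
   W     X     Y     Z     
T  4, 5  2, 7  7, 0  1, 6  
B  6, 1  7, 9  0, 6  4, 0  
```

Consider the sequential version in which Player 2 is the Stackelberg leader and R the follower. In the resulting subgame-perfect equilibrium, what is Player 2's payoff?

Solve by backward induction (Player 2 leads).
- W → R plays B (best of 4, 6); Player 2 gets 1.
- X → R plays B (best of 2, 7); Player 2 gets 9.
- Y → R plays T (best of 7, 0); Player 2 gets 0.
- Z → R plays B (best of 1, 4); Player 2 gets 0.
Player 2's induced payoffs are 1, 9, 0, 0, so Player 2 commits to X. Subgame-perfect outcome: (B, X) with payoffs (7, 9).

9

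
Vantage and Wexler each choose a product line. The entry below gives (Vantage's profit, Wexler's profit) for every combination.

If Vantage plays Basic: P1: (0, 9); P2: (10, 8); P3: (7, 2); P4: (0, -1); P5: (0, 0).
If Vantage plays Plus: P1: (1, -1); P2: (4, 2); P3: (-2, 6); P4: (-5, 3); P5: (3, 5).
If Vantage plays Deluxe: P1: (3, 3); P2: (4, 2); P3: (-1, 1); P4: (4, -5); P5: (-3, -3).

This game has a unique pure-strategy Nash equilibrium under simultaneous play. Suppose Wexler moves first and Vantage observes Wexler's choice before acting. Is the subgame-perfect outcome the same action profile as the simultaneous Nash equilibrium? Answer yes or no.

no

Solve by backward induction (Wexler leads).
- P1: BR = Deluxe, leader payoff 3.
- P2: BR = Basic, leader payoff 8.
- P3: BR = Basic, leader payoff 2.
- P4: BR = Deluxe, leader payoff -5.
- P5: BR = Plus, leader payoff 5.
Maximizing over 3, 8, 2, -5, 5, Wexler chooses P2. Subgame-perfect outcome: (Basic, P2) with payoffs (10, 8).
Under simultaneous play:
Vantage's best replies: P1→Deluxe; P2→Basic; P3→Basic; P4→Deluxe; P5→Plus.
Wexler's best replies: Basic→P1; Plus→P3; Deluxe→P1.
The unique mutual best reply is (Deluxe, P1), giving (3, 3).
Sequential outcome (Basic, P2) differs from the Nash profile (Deluxe, P1).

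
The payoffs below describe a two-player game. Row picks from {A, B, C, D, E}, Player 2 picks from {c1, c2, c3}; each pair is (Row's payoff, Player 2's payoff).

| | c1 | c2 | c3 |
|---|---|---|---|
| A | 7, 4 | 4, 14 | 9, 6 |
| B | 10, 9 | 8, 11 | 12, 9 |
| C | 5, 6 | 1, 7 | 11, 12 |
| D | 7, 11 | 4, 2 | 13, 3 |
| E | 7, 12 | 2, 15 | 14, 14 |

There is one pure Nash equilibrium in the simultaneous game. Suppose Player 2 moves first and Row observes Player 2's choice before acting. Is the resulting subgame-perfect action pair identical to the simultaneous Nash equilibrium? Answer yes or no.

no

Backward induction with Player 2 moving first.
- c1 → Row plays B (best of 7, 10, 5, 7, 7); Player 2 gets 9.
- c2 → Row plays B (best of 4, 8, 1, 4, 2); Player 2 gets 11.
- c3 → Row plays E (best of 9, 12, 11, 13, 14); Player 2 gets 14.
Among 9, 11, 14, the best is 14 at c3. Subgame-perfect outcome: (E, c3) with payoffs (14, 14).
Now find the simultaneous Nash equilibrium.
Row's best replies: c1→B; c2→B; c3→E.
Player 2's best replies: A→c2; B→c2; C→c3; D→c1; E→c2.
Only (B, c2) has each player best-responding; Nash payoffs (8, 11).
Sequential outcome (E, c3) differs from the Nash profile (B, c2).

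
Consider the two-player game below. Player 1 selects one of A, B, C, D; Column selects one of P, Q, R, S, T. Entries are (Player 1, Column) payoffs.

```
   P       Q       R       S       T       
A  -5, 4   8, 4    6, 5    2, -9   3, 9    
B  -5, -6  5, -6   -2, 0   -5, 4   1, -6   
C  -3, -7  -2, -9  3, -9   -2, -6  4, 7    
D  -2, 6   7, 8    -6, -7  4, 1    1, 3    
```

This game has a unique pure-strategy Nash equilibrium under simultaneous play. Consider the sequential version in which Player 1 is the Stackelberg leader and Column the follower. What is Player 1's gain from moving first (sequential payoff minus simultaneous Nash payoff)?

3

Backward induction with Player 1 moving first.
- A: BR = T, leader payoff 3.
- B: BR = S, leader payoff -5.
- C: BR = T, leader payoff 4.
- D: BR = Q, leader payoff 7.
Maximizing over 3, -5, 4, 7, Player 1 chooses D. Subgame-perfect outcome: (D, Q) with payoffs (7, 8).
Now find the simultaneous Nash equilibrium.
Player 1's best replies: P→D; Q→A; R→A; S→D; T→C.
Column's best replies: A→T; B→S; C→T; D→Q.
Only (C, T) has each player best-responding; Nash payoffs (4, 7).
Player 1's commitment gain: 7 − 4 = 3.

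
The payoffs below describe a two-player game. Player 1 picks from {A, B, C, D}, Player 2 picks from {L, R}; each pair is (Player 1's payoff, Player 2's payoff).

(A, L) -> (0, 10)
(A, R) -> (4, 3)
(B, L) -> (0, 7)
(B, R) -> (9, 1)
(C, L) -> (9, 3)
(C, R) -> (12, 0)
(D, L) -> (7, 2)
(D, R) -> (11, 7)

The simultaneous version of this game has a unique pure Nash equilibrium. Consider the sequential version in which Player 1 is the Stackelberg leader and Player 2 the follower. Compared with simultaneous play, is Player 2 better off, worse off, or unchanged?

Solve by backward induction (Player 1 leads).
- A: Player 2 compares 10, 3 and picks L; Player 1 would get 0.
- B: Player 2 compares 7, 1 and picks L; Player 1 would get 0.
- C: Player 2 compares 3, 0 and picks L; Player 1 would get 9.
- D: Player 2 compares 2, 7 and picks R; Player 1 would get 11.
Player 1's induced payoffs are 0, 0, 9, 11, so Player 1 commits to D. Subgame-perfect outcome: (D, R) with payoffs (11, 7).
Now find the simultaneous Nash equilibrium.
Player 1's best replies: L→C; R→C.
Player 2's best replies: A→L; B→L; C→L; D→R.
Only (C, L) has each player best-responding; Nash payoffs (9, 3).
Player 2 earns 7 sequentially versus 3 at the Nash outcome: better off.

better off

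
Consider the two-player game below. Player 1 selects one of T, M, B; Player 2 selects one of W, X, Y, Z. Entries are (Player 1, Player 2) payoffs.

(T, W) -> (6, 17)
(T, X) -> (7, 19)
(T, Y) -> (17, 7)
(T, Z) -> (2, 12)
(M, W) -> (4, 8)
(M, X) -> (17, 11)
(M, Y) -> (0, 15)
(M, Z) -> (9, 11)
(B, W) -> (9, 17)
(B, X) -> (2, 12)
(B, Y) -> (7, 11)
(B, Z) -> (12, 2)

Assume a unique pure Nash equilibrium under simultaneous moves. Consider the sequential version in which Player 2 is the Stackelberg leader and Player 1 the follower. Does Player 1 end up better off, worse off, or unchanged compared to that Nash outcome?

Solve by backward induction (Player 2 leads).
- W: Player 1 compares 6, 4, 9 and picks B; Player 2 would get 17.
- X: Player 1 compares 7, 17, 2 and picks M; Player 2 would get 11.
- Y: Player 1 compares 17, 0, 7 and picks T; Player 2 would get 7.
- Z: Player 1 compares 2, 9, 12 and picks B; Player 2 would get 2.
Player 2's induced payoffs are 17, 11, 7, 2, so Player 2 commits to W. Subgame-perfect outcome: (B, W) with payoffs (9, 17).
For the simultaneous game, intersect best replies.
Player 1's best replies: W→B; X→M; Y→T; Z→B.
Player 2's best replies: T→X; M→Y; B→W.
Only (B, W) has each player best-responding; Nash payoffs (9, 17).
Player 1 earns 9 sequentially versus 9 at the Nash outcome: unchanged.

unchanged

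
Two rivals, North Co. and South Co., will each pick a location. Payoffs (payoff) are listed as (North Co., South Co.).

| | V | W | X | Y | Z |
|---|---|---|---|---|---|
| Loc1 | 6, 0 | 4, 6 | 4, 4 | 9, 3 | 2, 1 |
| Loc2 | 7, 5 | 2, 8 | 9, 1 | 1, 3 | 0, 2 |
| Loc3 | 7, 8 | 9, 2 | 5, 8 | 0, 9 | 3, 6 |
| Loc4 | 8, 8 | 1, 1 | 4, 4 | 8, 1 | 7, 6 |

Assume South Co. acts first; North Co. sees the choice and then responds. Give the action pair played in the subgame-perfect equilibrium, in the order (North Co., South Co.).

Backward induction with South Co. moving first.
- V → North Co. plays Loc4 (best of 6, 7, 7, 8); South Co. gets 8.
- W → North Co. plays Loc3 (best of 4, 2, 9, 1); South Co. gets 2.
- X → North Co. plays Loc2 (best of 4, 9, 5, 4); South Co. gets 1.
- Y → North Co. plays Loc1 (best of 9, 1, 0, 8); South Co. gets 3.
- Z → North Co. plays Loc4 (best of 2, 0, 3, 7); South Co. gets 6.
Maximizing over 8, 2, 1, 3, 6, South Co. chooses V. Subgame-perfect outcome: (Loc4, V) with payoffs (8, 8).

(Loc4, V)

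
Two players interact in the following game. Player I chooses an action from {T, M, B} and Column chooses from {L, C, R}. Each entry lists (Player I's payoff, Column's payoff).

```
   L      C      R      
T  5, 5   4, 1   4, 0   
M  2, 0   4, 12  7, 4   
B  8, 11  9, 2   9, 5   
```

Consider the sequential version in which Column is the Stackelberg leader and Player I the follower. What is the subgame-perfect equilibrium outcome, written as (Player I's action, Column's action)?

(B, L)

Player I best-responds to each possible Column move:
- L: BR = B, leader payoff 11.
- C: BR = B, leader payoff 2.
- R: BR = B, leader payoff 5.
Maximizing over 11, 2, 5, Column chooses L. Subgame-perfect outcome: (B, L) with payoffs (8, 11).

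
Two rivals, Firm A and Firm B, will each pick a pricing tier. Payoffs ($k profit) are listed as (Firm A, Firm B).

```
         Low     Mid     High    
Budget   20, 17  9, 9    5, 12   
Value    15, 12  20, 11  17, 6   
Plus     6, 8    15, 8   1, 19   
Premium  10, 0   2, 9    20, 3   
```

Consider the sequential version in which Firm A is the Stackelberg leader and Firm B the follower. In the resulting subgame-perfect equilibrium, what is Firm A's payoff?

Backward induction with Firm A moving first.
- Budget → Firm B plays Low (best of 17, 9, 12); Firm A gets 20.
- Value → Firm B plays Low (best of 12, 11, 6); Firm A gets 15.
- Plus → Firm B plays High (best of 8, 8, 19); Firm A gets 1.
- Premium → Firm B plays Mid (best of 0, 9, 3); Firm A gets 2.
Maximizing over 20, 15, 1, 2, Firm A chooses Budget. Subgame-perfect outcome: (Budget, Low) with payoffs (20, 17).

20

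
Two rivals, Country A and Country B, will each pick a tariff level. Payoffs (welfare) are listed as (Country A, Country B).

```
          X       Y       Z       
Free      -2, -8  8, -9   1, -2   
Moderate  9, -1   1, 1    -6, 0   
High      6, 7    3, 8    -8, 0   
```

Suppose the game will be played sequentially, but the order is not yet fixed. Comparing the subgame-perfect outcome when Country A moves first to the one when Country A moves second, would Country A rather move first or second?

second

If Country A leads: Country B's best replies are Free→Z, Moderate→Y, High→Y; Country A's induced payoffs 1, 1, 3; outcome (High, Y), payoffs (3, 8).
If Country B leads: Country A's best replies are X→Moderate, Y→Free, Z→Free; Country B's induced payoffs -1, -9, -2; outcome (Moderate, X), payoffs (9, -1).
Country A gets 3 moving first and 9 moving second, so Country A prefers to move second.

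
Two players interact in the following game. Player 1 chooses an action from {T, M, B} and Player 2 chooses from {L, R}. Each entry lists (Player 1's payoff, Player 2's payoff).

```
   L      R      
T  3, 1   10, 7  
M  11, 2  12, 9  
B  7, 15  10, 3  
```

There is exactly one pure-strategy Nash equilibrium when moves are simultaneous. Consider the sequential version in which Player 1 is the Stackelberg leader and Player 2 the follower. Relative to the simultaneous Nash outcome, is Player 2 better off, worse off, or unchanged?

unchanged

Backward induction with Player 1 moving first.
- T → Player 2 plays R (best of 1, 7); Player 1 gets 10.
- M → Player 2 plays R (best of 2, 9); Player 1 gets 12.
- B → Player 2 plays L (best of 15, 3); Player 1 gets 7.
Player 1's induced payoffs are 10, 12, 7, so Player 1 commits to M. Subgame-perfect outcome: (M, R) with payoffs (12, 9).
For the simultaneous game, intersect best replies.
Player 1's best replies: L→M; R→M.
Player 2's best replies: T→R; M→R; B→L.
Only (M, R) has each player best-responding; Nash payoffs (12, 9).
Player 2 earns 9 sequentially versus 9 at the Nash outcome: unchanged.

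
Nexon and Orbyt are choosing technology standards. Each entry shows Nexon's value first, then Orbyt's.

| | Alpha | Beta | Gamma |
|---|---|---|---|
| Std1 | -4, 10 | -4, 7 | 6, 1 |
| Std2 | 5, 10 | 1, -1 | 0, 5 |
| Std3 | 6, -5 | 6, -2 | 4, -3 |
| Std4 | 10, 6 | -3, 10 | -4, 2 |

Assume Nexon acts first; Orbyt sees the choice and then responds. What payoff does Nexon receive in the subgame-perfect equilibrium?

6

Orbyt best-responds to each possible Nexon move:
- Std1: BR = Alpha, leader payoff -4.
- Std2: BR = Alpha, leader payoff 5.
- Std3: BR = Beta, leader payoff 6.
- Std4: BR = Beta, leader payoff -3.
Maximizing over -4, 5, 6, -3, Nexon chooses Std3. Subgame-perfect outcome: (Std3, Beta) with payoffs (6, -2).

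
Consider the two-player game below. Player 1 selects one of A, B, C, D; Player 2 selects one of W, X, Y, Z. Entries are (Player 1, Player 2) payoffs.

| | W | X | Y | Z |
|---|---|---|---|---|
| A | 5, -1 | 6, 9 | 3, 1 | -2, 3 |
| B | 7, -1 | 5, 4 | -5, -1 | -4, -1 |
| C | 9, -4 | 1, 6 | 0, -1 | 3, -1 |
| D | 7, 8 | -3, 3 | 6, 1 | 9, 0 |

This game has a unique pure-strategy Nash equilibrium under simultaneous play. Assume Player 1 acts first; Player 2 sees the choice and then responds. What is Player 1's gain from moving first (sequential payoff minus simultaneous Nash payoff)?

Work backward from Player 2's decision.
- A: BR = X, leader payoff 6.
- B: BR = X, leader payoff 5.
- C: BR = X, leader payoff 1.
- D: BR = W, leader payoff 7.
Player 1's induced payoffs are 6, 5, 1, 7, so Player 1 commits to D. Subgame-perfect outcome: (D, W) with payoffs (7, 8).
Under simultaneous play:
Player 1's best replies: W→C; X→A; Y→D; Z→D.
Player 2's best replies: A→X; B→X; C→X; D→W.
Only (A, X) has each player best-responding; Nash payoffs (6, 9).
Player 1's commitment gain: 7 − 6 = 1.

1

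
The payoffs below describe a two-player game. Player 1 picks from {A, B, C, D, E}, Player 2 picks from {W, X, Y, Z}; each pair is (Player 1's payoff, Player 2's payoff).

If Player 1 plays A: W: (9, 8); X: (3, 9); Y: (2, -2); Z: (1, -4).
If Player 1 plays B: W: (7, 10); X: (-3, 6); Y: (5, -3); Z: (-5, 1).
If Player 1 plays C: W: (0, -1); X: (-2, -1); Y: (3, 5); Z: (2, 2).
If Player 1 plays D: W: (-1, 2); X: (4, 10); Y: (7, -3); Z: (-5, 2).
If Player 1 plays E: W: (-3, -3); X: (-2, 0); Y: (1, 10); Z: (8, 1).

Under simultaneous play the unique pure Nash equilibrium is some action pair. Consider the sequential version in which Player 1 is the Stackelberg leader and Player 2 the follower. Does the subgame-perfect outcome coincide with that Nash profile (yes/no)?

Solve by backward induction (Player 1 leads).
- A: Player 2 compares 8, 9, -2, -4 and picks X; Player 1 would get 3.
- B: Player 2 compares 10, 6, -3, 1 and picks W; Player 1 would get 7.
- C: Player 2 compares -1, -1, 5, 2 and picks Y; Player 1 would get 3.
- D: Player 2 compares 2, 10, -3, 2 and picks X; Player 1 would get 4.
- E: Player 2 compares -3, 0, 10, 1 and picks Y; Player 1 would get 1.
Among 3, 7, 3, 4, 1, the best is 7 at B. Subgame-perfect outcome: (B, W) with payoffs (7, 10).
For the simultaneous game, intersect best replies.
Player 1's best replies: W→A; X→D; Y→D; Z→E.
Player 2's best replies: A→X; B→W; C→Y; D→X; E→Y.
The unique mutual best reply is (D, X), giving (4, 10).
Sequential outcome (B, W) differs from the Nash profile (D, X).

no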